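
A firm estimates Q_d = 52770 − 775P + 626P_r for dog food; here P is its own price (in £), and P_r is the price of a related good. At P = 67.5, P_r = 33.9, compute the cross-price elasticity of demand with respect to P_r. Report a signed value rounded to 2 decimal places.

0.98

At the given values, Q_d = 52770 − 775(67.5) + 626(33.9) = 21678.9.
∂Q_d/∂P_r = 626.
E = (626) × (33.9/21678.9) = 0.9788…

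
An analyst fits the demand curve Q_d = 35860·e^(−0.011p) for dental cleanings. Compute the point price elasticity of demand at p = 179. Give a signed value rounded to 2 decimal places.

dQ_d/dp = −0.011·Q_d = -55.0652. At p = 179, Q_d = 5005.93.
Ed = (dQ_d/dp)·(p/Q_d) = (-55.0652) × (179/5005.93) = -1.969

-1.97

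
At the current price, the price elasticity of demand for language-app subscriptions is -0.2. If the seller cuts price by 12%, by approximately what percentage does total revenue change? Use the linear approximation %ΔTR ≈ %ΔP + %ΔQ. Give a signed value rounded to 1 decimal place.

-9.6%

%ΔQ ≈ Ed × %ΔP = (-0.2) × (-12%) = +2.4000%
%ΔTR ≈ %ΔP + %ΔQ = (-12%) + (+2.4000%) = -9.6000%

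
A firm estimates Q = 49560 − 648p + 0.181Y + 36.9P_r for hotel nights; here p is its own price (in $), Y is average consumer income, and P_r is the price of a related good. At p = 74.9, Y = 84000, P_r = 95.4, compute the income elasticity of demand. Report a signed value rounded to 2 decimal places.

0.77

At the given values, Q = 49560 − 648(74.9) + 0.181(84000) + 36.9(95.4) = 19749.06.
∂Q/∂Y = 0.181.
E = (0.181) × (84000/19749.06) = 0.7698…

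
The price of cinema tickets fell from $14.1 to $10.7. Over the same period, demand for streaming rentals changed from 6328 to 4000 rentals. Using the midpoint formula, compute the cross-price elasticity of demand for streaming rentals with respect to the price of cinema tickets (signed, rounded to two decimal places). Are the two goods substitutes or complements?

1.64; substitutes

%ΔQ_{streaming rentals} = (4000 − 6328)/avg = -2328/5164 = -0.450813…
%ΔP_{cinema tickets} = (10.7 − 14.1)/avg = -3.4/12.4 = -0.274193…
E_cross = (-2328/5164) / (-3.4/12.4) = 1.6441…
E_cross > 0 ⇒ the goods are substitutes.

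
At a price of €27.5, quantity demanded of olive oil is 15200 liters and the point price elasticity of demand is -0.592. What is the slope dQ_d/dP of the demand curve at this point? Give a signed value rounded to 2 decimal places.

Ed = (dQ_d/dP)·(P/Q_d) ⇒ dQ_d/dP = Ed·Q_d/P = (-0.592)·15200/27.5 = -327.2145…

-327.21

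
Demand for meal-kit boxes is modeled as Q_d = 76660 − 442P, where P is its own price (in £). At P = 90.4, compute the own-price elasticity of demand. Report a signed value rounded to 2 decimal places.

At the given values, Q_d = 76660 − 442(90.4) = 36703.2.
∂Q_d/∂P = −442.
E = (-442) × (90.4/36703.2) = -1.0886…

-1.09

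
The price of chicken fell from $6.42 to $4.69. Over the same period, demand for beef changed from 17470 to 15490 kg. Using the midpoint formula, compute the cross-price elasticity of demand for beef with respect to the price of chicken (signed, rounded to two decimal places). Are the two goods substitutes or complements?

0.39; substitutes

%ΔQ_{beef} = (15490 − 17470)/avg = -1980/16480 = -0.120145…
%ΔP_{chicken} = (4.69 − 6.42)/avg = -1.73/5.555 = -0.311431…
E_cross = (-1980/16480) / (-1.73/5.555) = 0.3857…
E_cross > 0 ⇒ the goods are substitutes.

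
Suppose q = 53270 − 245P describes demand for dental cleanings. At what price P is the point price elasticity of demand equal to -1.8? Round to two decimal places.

Ed = −245P/(53270 − 245P). Set this equal to -1.8:
245P = 1.8·(53270 − 245P) ⇒ 245P(1 + 1.8) = 1.8·53270
P = 1.8·53270 / (245·2.8) = 139.7755…

139.78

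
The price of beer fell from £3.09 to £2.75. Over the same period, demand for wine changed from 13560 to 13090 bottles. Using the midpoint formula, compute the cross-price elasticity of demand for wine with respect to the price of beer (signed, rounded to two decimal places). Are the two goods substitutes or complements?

0.30; substitutes

%ΔQ_{wine} = (13090 − 13560)/avg = -470/13325 = -0.035272…
%ΔP_{beer} = (2.75 − 3.09)/avg = -0.34/2.92 = -0.116438…
E_cross = (-470/13325) / (-0.34/2.92) = 0.3029…
E_cross > 0 ⇒ the goods are substitutes.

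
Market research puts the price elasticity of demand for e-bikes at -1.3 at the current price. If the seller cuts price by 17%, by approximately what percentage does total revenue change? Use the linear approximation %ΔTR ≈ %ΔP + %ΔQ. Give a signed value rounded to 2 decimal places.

%ΔQ ≈ Ed × %ΔP = (-1.3) × (-17%) = +22.1000%
%ΔTR ≈ %ΔP + %ΔQ = (-17%) + (+22.1000%) = +5.1000%

+5.10%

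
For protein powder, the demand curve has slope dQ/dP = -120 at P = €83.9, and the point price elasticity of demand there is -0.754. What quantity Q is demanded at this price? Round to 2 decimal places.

Ed = (dQ/dP)·(P/Q) ⇒ Q = (dQ/dP)·P/Ed = (-120)·83.9/(-0.754) = 13352.7851…

13352.79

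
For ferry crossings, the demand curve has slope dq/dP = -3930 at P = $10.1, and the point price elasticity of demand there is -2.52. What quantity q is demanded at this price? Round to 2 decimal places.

Ed = (dq/dP)·(P/q) ⇒ q = (dq/dP)·P/Ed = (-3930)·10.1/(-2.52) = 15751.1904…

15751.19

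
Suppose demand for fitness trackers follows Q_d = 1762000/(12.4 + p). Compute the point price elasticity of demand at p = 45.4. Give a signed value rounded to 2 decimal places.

-0.79

dQ_d/dp = −1762000/(12.4 + p)² = -527.412. At p = 45.4, Q_d = 30484.4.
Ed = (dQ_d/dp)·(p/Q_d) = (-527.412) × (45.4/30484.4) = -0.7854…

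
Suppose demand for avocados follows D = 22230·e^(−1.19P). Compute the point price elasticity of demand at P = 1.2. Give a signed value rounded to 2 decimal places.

dD/dP = −1.19·D = -6343.28. At P = 1.2, D = 5330.49.
Ed = (dD/dP)·(P/D) = (-6343.28) × (1.2/5330.49) = -1.428

-1.43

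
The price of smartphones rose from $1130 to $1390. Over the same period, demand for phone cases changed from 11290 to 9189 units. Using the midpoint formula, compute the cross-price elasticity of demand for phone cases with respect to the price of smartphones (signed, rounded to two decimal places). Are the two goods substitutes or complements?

%ΔQ_{phone cases} = (9189 − 11290)/avg = -2101/10239.5 = -0.205185…
%ΔP_{smartphones} = (1390 − 1130)/avg = 260/1260 = 0.206349…
E_cross = (-2101/10239.5) / (260/1260) = -0.9943…
E_cross < 0 ⇒ the goods are complements.

-0.99; complements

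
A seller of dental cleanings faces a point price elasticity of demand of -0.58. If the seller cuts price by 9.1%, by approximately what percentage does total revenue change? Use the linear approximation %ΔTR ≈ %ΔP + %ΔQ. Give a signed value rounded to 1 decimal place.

%ΔQ ≈ Ed × %ΔP = (-0.58) × (-9.1%) = +5.2780%
%ΔTR ≈ %ΔP + %ΔQ = (-9.1%) + (+5.2780%) = -3.8220%

-3.8%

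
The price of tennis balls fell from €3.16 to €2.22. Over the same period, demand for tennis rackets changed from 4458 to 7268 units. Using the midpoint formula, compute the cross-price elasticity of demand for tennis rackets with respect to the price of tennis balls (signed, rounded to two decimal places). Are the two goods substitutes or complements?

-1.37; complements

%ΔQ_{tennis rackets} = (7268 − 4458)/avg = 2810/5863 = 0.479276…
%ΔP_{tennis balls} = (2.22 − 3.16)/avg = -0.94/2.69 = -0.349442…
E_cross = (2810/5863) / (-0.94/2.69) = -1.3715…
E_cross < 0 ⇒ the goods are complements.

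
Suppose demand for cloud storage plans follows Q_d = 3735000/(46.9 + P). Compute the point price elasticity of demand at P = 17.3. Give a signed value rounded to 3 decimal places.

dQ_d/dP = −3735000/(46.9 + P)² = -906.193. At P = 17.3, Q_d = 58177.6.
Ed = (dQ_d/dP)·(P/Q_d) = (-906.193) × (17.3/58177.6) = -0.26947…

-0.269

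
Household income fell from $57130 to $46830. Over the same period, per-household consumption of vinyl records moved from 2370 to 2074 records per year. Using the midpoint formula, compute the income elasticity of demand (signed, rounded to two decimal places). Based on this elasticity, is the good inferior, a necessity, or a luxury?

0.67; necessity

%ΔQ = (2074 − 2370)/[( 2370 + 2074)/2] = -296/2222 = -0.133213…
%ΔIncome = (46830 − 57130)/[( 57130 + 46830)/2] = -10300/51980 = -0.198153…
E_income = (-296/2222) / (-10300/51980) = 0.6722…
0 < E_income < 1 ⇒ normal good, necessity.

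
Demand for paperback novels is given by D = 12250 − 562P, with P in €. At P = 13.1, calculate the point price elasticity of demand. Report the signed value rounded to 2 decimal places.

-1.51

dD/dP = −562. At P = 13.1, D = 12250 − 562(13.1) = 4887.8.
Ed = (dD/dP)·(P/D) = −562 × (13.1/4887.8) = -1.5062…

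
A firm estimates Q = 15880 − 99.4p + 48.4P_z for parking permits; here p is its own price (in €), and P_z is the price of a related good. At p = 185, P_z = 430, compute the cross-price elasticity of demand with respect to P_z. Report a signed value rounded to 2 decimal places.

1.14

At the given values, Q = 15880 − 99.4(185) + 48.4(430) = 18303.
∂Q/∂P_z = 48.4.
E = (48.4) × (430/18303) = 1.1370…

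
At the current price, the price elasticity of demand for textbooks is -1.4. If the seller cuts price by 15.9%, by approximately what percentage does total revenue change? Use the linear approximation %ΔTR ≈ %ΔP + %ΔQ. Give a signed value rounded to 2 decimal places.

+6.36%

%ΔQ ≈ Ed × %ΔP = (-1.4) × (-15.9%) = +22.2600%
%ΔTR ≈ %ΔP + %ΔQ = (-15.9%) + (+22.2600%) = +6.3600%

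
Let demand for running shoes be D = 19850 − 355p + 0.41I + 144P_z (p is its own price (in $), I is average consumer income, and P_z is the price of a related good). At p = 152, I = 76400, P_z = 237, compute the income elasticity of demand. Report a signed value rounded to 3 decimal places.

0.999

At the given values, D = 19850 − 355(152) + 0.41(76400) + 144(237) = 31342.
∂D/∂I = 0.41.
E = (0.41) × (76400/31342) = 0.99942…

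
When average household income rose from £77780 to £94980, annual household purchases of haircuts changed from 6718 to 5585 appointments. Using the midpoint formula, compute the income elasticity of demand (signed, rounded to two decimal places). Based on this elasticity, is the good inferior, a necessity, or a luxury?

%ΔQ = (5585 − 6718)/[( 6718 + 5585)/2] = -1133/6151.5 = -0.184182…
%ΔIncome = (94980 − 77780)/[( 77780 + 94980)/2] = 17200/86380 = 0.199120…
E_income = (-1133/6151.5) / (17200/86380) = -0.9249…
E_income < 0 ⇒ inferior good.

-0.92; inferior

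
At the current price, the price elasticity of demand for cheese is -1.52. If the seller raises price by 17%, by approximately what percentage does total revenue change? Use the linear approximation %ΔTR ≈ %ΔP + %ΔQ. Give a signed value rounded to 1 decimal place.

%ΔQ ≈ Ed × %ΔP = (-1.52) × (+17%) = -25.8400%
%ΔTR ≈ %ΔP + %ΔQ = (+17%) + (-25.8400%) = -8.8400%

-8.8%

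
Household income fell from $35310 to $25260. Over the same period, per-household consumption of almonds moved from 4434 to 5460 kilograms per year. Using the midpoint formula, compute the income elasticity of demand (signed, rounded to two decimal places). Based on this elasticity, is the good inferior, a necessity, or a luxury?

-0.62; inferior

%ΔQ = (5460 − 4434)/[( 4434 + 5460)/2] = 1026/4947 = 0.207398…
%ΔIncome = (25260 − 35310)/[( 35310 + 25260)/2] = -10050/30285 = -0.331847…
E_income = (1026/4947) / (-10050/30285) = -0.6249…
E_income < 0 ⇒ inferior good.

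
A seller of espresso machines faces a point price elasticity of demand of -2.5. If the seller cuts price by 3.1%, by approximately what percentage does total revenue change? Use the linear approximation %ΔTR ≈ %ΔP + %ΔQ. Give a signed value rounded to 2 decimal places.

+4.65%

%ΔQ ≈ Ed × %ΔP = (-2.5) × (-3.1%) = +7.7500%
%ΔTR ≈ %ΔP + %ΔQ = (-3.1%) + (+7.7500%) = +4.6500%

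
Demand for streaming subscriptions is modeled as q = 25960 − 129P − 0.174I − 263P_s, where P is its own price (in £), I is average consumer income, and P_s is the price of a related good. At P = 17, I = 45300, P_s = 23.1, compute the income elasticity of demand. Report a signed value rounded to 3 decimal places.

At the given values, q = 25960 − 129(17) − 0.174(45300) − 263(23.1) = 9809.5.
∂q/∂I = -0.174.
E = (-0.174) × (45300/9809.5) = -0.80352…

-0.804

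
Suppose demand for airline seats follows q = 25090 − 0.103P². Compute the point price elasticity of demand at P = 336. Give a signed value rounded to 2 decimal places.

dq/dP = −2·0.103·P = -69.216. At P = 336, q = 13461.712.
Ed = (dq/dP)·(P/q) = (-69.216) × (336/13461.712) = -1.7276…

-1.73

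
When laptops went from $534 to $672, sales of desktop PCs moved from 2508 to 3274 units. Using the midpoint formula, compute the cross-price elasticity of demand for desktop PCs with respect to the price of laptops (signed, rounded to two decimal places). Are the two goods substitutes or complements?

%ΔQ_{desktop PCs} = (3274 − 2508)/avg = 766/2891 = 0.264960…
%ΔP_{laptops} = (672 − 534)/avg = 138/603 = 0.228855…
E_cross = (766/2891) / (138/603) = 1.1577…
E_cross > 0 ⇒ the goods are substitutes.

1.16; substitutes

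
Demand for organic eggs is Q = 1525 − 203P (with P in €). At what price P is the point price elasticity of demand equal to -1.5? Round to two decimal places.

Ed = −203P/(1525 − 203P). Set this equal to -1.5:
203P = 1.5·(1525 − 203P) ⇒ 203P(1 + 1.5) = 1.5·1525
P = 1.5·1525 / (203·2.5) = 4.5073…

4.51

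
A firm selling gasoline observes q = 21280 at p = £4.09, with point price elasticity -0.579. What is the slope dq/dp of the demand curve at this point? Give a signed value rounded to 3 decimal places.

-3012.499

Ed = (dq/dp)·(p/q) ⇒ dq/dp = Ed·q/p = (-0.579)·21280/4.09 = -3012.49877…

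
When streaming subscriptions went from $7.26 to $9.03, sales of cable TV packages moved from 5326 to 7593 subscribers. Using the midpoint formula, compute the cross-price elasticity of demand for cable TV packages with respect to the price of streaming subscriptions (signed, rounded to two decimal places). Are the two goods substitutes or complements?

1.61; substitutes

%ΔQ_{cable TV packages} = (7593 − 5326)/avg = 2267/6459.5 = 0.350955…
%ΔP_{streaming subscriptions} = (9.03 − 7.26)/avg = 1.77/8.145 = 0.217311…
E_cross = (2267/6459.5) / (1.77/8.145) = 1.6149…
E_cross > 0 ⇒ the goods are substitutes.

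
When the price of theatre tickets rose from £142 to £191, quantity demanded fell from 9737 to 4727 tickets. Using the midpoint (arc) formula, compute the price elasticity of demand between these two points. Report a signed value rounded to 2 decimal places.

%ΔQ = (4727 − 9737) / [(9737 + 4727)/2] = -5010/7232 = -0.692754…
%ΔP = (191 − 142) / [(142 + 191)/2] = 49/166.5 = 0.294294…
Arc Ed = %ΔQ / %ΔP = (-5010/7232) / (49/166.5) = -2.3539…

-2.35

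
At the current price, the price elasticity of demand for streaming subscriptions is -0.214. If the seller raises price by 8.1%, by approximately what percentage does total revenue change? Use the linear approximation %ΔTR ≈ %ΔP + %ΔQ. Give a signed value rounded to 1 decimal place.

%ΔQ ≈ Ed × %ΔP = (-0.214) × (+8.1%) = -1.7334%
%ΔTR ≈ %ΔP + %ΔQ = (+8.1%) + (-1.7334%) = +6.3666%

+6.4%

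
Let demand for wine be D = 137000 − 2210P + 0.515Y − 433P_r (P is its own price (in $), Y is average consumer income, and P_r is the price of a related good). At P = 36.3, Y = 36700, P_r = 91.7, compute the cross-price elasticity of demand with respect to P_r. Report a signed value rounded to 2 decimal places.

-1.10

At the given values, D = 137000 − 2210(36.3) + 0.515(36700) − 433(91.7) = 35971.4.
∂D/∂P_r = -433.
E = (-433) × (91.7/35971.4) = -1.1038…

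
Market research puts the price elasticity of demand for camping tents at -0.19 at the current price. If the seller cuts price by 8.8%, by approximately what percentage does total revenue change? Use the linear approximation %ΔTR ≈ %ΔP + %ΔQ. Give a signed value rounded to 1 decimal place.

%ΔQ ≈ Ed × %ΔP = (-0.19) × (-8.8%) = +1.6720%
%ΔTR ≈ %ΔP + %ΔQ = (-8.8%) + (+1.6720%) = -7.1280%

-7.1%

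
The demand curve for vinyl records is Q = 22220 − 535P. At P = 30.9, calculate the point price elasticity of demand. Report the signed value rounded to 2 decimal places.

dQ/dP = −535. At P = 30.9, Q = 22220 − 535(30.9) = 5688.5.
Ed = (dQ/dP)·(P/Q) = −535 × (30.9/5688.5) = -2.9061…

-2.91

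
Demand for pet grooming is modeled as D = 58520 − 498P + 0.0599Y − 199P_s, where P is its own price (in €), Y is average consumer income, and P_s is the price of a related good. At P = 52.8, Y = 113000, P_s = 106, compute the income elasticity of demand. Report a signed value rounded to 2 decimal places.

At the given values, D = 58520 − 498(52.8) + 0.0599(113000) − 199(106) = 17900.3.
∂D/∂Y = 0.0599.
E = (0.0599) × (113000/17900.3) = 0.3781…

0.38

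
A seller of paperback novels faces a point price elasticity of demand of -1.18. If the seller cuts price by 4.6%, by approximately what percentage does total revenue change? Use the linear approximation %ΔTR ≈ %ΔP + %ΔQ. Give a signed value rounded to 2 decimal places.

%ΔQ ≈ Ed × %ΔP = (-1.18) × (-4.6%) = +5.4280%
%ΔTR ≈ %ΔP + %ΔQ = (-4.6%) + (+5.4280%) = +0.8280%

+0.83%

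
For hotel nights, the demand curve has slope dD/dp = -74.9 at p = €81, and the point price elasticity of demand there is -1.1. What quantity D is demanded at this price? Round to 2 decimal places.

Ed = (dD/dp)·(p/D) ⇒ D = (dD/dp)·p/Ed = (-74.9)·81/(-1.1) = 5515.3636…

5515.36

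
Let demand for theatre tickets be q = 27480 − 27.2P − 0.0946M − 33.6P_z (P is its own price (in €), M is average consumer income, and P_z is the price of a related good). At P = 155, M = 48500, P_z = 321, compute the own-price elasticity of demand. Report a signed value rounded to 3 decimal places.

-0.534

At the given values, q = 27480 − 27.2(155) − 0.0946(48500) − 33.6(321) = 7890.3.
∂q/∂P = −27.2.
E = (-27.2) × (155/7890.3) = -0.53432…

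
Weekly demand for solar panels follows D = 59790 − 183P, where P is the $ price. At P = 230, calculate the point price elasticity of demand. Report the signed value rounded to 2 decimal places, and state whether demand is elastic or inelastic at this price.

dD/dP = −183. At P = 230, D = 59790 − 183(230) = 17700.
Ed = (dD/dP)·(P/D) = −183 × (230/17700) = -2.3779…
|Ed| = 2.38 > 1, so demand is elastic.

-2.38; elastic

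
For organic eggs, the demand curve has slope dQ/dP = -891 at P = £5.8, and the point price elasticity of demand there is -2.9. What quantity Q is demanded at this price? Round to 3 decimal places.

1782.000

Ed = (dQ/dP)·(P/Q) ⇒ Q = (dQ/dP)·P/Ed = (-891)·5.8/(-2.9) = 1782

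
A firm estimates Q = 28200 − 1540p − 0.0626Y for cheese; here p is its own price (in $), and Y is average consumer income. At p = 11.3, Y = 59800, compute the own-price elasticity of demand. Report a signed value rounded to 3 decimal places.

-2.467

At the given values, Q = 28200 − 1540(11.3) − 0.0626(59800) = 7054.52.
∂Q/∂p = −1540.
E = (-1540) × (11.3/7054.52) = -2.46678…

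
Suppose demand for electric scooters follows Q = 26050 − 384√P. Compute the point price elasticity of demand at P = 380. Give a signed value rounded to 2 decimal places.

-0.20

dQ/dP = −384/(2√P) = -9.84939. At P = 380, Q = 18564.5.
Ed = (dQ/dP)·(P/Q) = (-9.84939) × (380/18564.5) = -0.2016…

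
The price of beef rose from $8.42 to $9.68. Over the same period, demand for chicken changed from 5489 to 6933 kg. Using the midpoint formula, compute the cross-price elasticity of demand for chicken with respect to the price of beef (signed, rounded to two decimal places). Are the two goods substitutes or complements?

%ΔQ_{chicken} = (6933 − 5489)/avg = 1444/6211 = 0.232490…
%ΔP_{beef} = (9.68 − 8.42)/avg = 1.26/9.05 = 0.139226…
E_cross = (1444/6211) / (1.26/9.05) = 1.6698…
E_cross > 0 ⇒ the goods are substitutes.

1.67; substitutes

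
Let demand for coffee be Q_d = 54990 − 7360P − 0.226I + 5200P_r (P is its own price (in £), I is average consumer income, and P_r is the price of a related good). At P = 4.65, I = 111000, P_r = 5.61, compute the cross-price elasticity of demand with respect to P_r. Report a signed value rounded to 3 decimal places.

1.174

At the given values, Q_d = 54990 − 7360(4.65) − 0.226(111000) + 5200(5.61) = 24852.
∂Q_d/∂P_r = 5200.
E = (5200) × (5.61/24852) = 1.17382…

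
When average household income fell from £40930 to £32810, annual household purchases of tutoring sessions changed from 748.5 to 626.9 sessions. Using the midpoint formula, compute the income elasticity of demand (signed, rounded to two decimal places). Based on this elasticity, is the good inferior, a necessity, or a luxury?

%ΔQ = (626.9 − 748.5)/[( 748.5 + 626.9)/2] = -121.6/687.7 = -0.176821…
%ΔIncome = (32810 − 40930)/[( 40930 + 32810)/2] = -8120/36870 = -0.220233…
E_income = (-121.6/687.7) / (-8120/36870) = 0.8028…
0 < E_income < 1 ⇒ normal good, necessity.

0.80; necessity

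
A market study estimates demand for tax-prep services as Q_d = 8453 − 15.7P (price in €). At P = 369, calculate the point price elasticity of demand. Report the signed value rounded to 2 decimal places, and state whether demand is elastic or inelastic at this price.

dQ_d/dP = −15.7. At P = 369, Q_d = 8453 − 15.7(369) = 2659.7.
Ed = (dQ_d/dP)·(P/Q_d) = −15.7 × (369/2659.7) = -2.1781…
|Ed| = 2.18 > 1, so demand is elastic.

-2.18; elastic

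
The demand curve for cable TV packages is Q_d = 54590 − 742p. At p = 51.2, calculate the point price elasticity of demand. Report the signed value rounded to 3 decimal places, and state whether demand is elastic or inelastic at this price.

-2.289; elastic

dQ_d/dp = −742. At p = 51.2, Q_d = 54590 − 742(51.2) = 16599.6.
Ed = (dQ_d/dp)·(p/Q_d) = −742 × (51.2/16599.6) = -2.28863…
|Ed| = 2.289 > 1, so demand is elastic.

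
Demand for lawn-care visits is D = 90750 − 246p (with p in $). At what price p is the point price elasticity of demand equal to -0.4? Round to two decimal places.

105.40

Ed = −246p/(90750 − 246p). Set this equal to -0.4:
246p = 0.4·(90750 − 246p) ⇒ 246p(1 + 0.4) = 0.4·90750
p = 0.4·90750 / (246·1.4) = 105.4006…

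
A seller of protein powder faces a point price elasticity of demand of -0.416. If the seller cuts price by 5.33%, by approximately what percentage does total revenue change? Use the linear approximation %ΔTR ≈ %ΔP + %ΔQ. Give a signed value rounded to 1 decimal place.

%ΔQ ≈ Ed × %ΔP = (-0.416) × (-5.33%) = +2.2173%
%ΔTR ≈ %ΔP + %ΔQ = (-5.33%) + (+2.2173%) = -3.1127%

-3.1%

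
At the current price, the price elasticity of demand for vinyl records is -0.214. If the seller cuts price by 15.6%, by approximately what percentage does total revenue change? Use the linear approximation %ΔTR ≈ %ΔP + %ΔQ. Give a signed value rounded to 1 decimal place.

-12.3%

%ΔQ ≈ Ed × %ΔP = (-0.214) × (-15.6%) = +3.3384%
%ΔTR ≈ %ΔP + %ΔQ = (-15.6%) + (+3.3384%) = -12.2616%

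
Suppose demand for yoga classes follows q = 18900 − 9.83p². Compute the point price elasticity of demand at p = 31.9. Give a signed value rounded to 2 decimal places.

dq/dp = −2·9.83·p = -627.154. At p = 31.9, q = 8896.8937.
Ed = (dq/dp)·(p/q) = (-627.154) × (31.9/8896.8937) = -2.2486…

-2.25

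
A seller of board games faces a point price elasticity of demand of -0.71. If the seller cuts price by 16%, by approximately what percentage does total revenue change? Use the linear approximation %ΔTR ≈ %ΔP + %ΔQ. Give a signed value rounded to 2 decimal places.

%ΔQ ≈ Ed × %ΔP = (-0.71) × (-16%) = +11.3600%
%ΔTR ≈ %ΔP + %ΔQ = (-16%) + (+11.3600%) = -4.6400%

-4.64%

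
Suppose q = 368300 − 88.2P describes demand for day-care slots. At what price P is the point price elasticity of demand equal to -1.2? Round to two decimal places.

Ed = −88.2P/(368300 − 88.2P). Set this equal to -1.2:
88.2P = 1.2·(368300 − 88.2P) ⇒ 88.2P(1 + 1.2) = 1.2·368300
P = 1.2·368300 / (88.2·2.2) = 2277.6747…

2277.67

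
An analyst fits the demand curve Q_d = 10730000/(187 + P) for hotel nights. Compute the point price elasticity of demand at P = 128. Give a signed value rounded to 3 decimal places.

dQ_d/dP = −10730000/(187 + P)² = -108.138. At P = 128, Q_d = 34063.5.
Ed = (dQ_d/dP)·(P/Q_d) = (-108.138) × (128/34063.5) = -0.40634…

-0.406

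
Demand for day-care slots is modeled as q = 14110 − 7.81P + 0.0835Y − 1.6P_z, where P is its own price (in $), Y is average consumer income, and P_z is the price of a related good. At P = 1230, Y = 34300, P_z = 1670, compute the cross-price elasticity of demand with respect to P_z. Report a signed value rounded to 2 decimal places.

-0.57

At the given values, q = 14110 − 7.81(1230) + 0.0835(34300) − 1.6(1670) = 4695.75.
∂q/∂P_z = -1.6.
E = (-1.6) × (1670/4695.75) = -0.5690…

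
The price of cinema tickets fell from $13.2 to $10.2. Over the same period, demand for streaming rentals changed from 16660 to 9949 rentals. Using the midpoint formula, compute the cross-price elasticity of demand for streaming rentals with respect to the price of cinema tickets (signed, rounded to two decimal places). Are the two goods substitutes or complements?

1.97; substitutes

%ΔQ_{streaming rentals} = (9949 − 16660)/avg = -6711/13304.5 = -0.504415…
%ΔP_{cinema tickets} = (10.2 − 13.2)/avg = -3/11.7 = -0.256410…
E_cross = (-6711/13304.5) / (-3/11.7) = 1.9672…
E_cross > 0 ⇒ the goods are substitutes.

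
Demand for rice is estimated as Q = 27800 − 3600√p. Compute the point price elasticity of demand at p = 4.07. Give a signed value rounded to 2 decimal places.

dQ/dp = −3600/(2√p) = -892.227. At p = 4.07, Q = 20537.3.
Ed = (dQ/dp)·(p/Q) = (-892.227) × (4.07/20537.3) = -0.1768…

-0.18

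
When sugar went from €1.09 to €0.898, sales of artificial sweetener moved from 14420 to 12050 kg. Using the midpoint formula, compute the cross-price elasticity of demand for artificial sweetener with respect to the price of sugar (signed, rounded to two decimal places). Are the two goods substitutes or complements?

0.93; substitutes

%ΔQ_{artificial sweetener} = (12050 − 14420)/avg = -2370/13235 = -0.179070…
%ΔP_{sugar} = (0.898 − 1.09)/avg = -0.192/0.994 = -0.193158…
E_cross = (-2370/13235) / (-0.192/0.994) = 0.9270…
E_cross > 0 ⇒ the goods are substitutes.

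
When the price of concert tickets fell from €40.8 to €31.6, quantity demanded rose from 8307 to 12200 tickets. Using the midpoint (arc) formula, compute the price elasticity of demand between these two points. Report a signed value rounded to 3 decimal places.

-1.494

%ΔQ = (12200 − 8307) / [(8307 + 12200)/2] = 3893/10253.5 = 0.379675…
%ΔP = (31.6 − 40.8) / [(40.8 + 31.6)/2] = -9.2/36.2 = -0.254143…
Arc Ed = %ΔQ / %ΔP = (3893/10253.5) / (-9.2/36.2) = -1.49393…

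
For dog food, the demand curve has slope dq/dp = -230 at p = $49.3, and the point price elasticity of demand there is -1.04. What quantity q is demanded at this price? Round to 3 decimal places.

10902.885

Ed = (dq/dp)·(p/q) ⇒ q = (dq/dp)·p/Ed = (-230)·49.3/(-1.04) = 10902.88461…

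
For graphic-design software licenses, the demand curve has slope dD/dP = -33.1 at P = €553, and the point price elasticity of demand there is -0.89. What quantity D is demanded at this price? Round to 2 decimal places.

20566.63

Ed = (dD/dP)·(P/D) ⇒ D = (dD/dP)·P/Ed = (-33.1)·553/(-0.89) = 20566.6292…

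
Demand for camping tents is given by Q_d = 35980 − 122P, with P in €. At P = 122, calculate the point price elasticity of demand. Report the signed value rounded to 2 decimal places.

dQ_d/dP = −122. At P = 122, Q_d = 35980 − 122(122) = 21096.
Ed = (dQ_d/dP)·(P/Q_d) = −122 × (122/21096) = -0.7055…

-0.71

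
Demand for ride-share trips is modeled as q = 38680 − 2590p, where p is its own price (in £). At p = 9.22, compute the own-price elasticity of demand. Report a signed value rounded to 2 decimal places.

At the given values, q = 38680 − 2590(9.22) = 14800.2.
∂q/∂p = −2590.
E = (-2590) × (9.22/14800.2) = -1.6134…

-1.61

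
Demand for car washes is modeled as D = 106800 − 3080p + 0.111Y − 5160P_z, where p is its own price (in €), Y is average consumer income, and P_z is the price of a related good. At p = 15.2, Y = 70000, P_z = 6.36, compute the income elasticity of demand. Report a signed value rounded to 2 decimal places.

0.22

At the given values, D = 106800 − 3080(15.2) + 0.111(70000) − 5160(6.36) = 34936.4.
∂D/∂Y = 0.111.
E = (0.111) × (70000/34936.4) = 0.2224…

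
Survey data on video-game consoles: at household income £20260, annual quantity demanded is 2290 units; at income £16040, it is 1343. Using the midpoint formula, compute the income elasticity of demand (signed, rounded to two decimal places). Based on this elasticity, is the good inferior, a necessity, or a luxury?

%ΔQ = (1343 − 2290)/[( 2290 + 1343)/2] = -947/1816.5 = -0.521332…
%ΔIncome = (16040 − 20260)/[( 20260 + 16040)/2] = -4220/18150 = -0.232506…
E_income = (-947/1816.5) / (-4220/18150) = 2.2422…
E_income > 1 ⇒ normal good, luxury.

2.24; luxury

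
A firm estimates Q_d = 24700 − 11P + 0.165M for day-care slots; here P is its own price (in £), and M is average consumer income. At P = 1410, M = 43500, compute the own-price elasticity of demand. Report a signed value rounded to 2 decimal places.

-0.95

At the given values, Q_d = 24700 − 11(1410) + 0.165(43500) = 16367.5.
∂Q_d/∂P = −11.
E = (-11) × (1410/16367.5) = -0.9476…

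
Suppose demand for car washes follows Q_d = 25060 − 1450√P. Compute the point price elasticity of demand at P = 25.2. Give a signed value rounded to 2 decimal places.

-0.20

dQ_d/dP = −1450/(2√P) = -144.423. At P = 25.2, Q_d = 17781.1.
Ed = (dQ_d/dP)·(P/Q_d) = (-144.423) × (25.2/17781.1) = -0.2046…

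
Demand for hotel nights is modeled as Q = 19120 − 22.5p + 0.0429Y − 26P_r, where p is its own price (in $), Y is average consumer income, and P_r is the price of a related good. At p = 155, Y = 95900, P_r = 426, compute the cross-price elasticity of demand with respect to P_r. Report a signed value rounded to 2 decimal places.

-1.28

At the given values, Q = 19120 − 22.5(155) + 0.0429(95900) − 26(426) = 8670.61.
∂Q/∂P_r = -26.
E = (-26) × (426/8670.61) = -1.2774…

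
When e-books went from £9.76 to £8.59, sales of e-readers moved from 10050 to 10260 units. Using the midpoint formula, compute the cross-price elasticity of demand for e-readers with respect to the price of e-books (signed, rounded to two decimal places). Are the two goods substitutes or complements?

-0.16; complements

%ΔQ_{e-readers} = (10260 − 10050)/avg = 210/10155 = 0.020679…
%ΔP_{e-books} = (8.59 − 9.76)/avg = -1.17/9.175 = -0.127520…
E_cross = (210/10155) / (-1.17/9.175) = -0.1621…
E_cross < 0 ⇒ the goods are complements.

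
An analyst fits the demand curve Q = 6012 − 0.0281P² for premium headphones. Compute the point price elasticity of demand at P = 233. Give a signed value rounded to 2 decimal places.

dQ/dP = −2·0.0281·P = -13.0946. At P = 233, Q = 4486.4791.
Ed = (dQ/dP)·(P/Q) = (-13.0946) × (233/4486.4791) = -0.6800…

-0.68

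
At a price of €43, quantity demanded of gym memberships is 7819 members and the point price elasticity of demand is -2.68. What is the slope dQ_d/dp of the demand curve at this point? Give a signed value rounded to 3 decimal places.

Ed = (dQ_d/dp)·(p/Q_d) ⇒ dQ_d/dp = Ed·Q_d/p = (-2.68)·7819/43 = -487.32372…

-487.324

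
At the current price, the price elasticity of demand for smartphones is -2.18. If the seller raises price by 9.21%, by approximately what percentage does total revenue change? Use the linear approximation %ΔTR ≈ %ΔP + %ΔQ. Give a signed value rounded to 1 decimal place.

%ΔQ ≈ Ed × %ΔP = (-2.18) × (+9.21%) = -20.0778%
%ΔTR ≈ %ΔP + %ΔQ = (+9.21%) + (-20.0778%) = -10.8678%

-10.9%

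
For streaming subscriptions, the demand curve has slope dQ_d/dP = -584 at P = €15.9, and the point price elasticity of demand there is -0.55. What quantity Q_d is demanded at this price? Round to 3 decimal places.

16882.909

Ed = (dQ_d/dP)·(P/Q_d) ⇒ Q_d = (dQ_d/dP)·P/Ed = (-584)·15.9/(-0.55) = 16882.90909…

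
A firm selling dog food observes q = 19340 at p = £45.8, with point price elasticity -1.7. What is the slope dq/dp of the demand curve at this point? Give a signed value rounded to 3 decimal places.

Ed = (dq/dp)·(p/q) ⇒ dq/dp = Ed·q/p = (-1.7)·19340/45.8 = -717.86026…

-717.860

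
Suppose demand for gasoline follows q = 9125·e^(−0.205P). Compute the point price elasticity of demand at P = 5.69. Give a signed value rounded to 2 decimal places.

-1.17

dq/dP = −0.205·q = -582.645. At P = 5.69, q = 2842.17.
Ed = (dq/dP)·(P/q) = (-582.645) × (5.69/2842.17) = -1.1664…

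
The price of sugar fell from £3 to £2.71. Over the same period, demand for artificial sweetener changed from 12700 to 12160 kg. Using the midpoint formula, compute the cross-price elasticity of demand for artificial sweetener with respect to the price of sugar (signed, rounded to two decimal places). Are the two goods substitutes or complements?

0.43; substitutes

%ΔQ_{artificial sweetener} = (12160 − 12700)/avg = -540/12430 = -0.043443…
%ΔP_{sugar} = (2.71 − 3)/avg = -0.29/2.855 = -0.101576…
E_cross = (-540/12430) / (-0.29/2.855) = 0.4276…
E_cross > 0 ⇒ the goods are substitutes.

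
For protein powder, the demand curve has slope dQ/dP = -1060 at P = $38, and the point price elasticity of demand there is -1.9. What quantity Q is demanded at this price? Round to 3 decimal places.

21200.000

Ed = (dQ/dP)·(P/Q) ⇒ Q = (dQ/dP)·P/Ed = (-1060)·38/(-1.9) = 21200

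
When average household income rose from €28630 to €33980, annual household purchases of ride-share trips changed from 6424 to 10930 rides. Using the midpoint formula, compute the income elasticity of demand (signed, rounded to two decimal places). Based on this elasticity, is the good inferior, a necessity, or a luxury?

%ΔQ = (10930 − 6424)/[( 6424 + 10930)/2] = 4506/8677 = 0.519303…
%ΔIncome = (33980 − 28630)/[( 28630 + 33980)/2] = 5350/31305 = 0.170899…
E_income = (4506/8677) / (5350/31305) = 3.0386…
E_income > 1 ⇒ normal good, luxury.

3.04; luxury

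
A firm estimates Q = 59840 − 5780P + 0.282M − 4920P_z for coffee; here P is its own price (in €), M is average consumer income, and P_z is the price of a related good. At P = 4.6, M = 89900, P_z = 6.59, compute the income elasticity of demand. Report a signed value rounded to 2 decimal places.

0.97

At the given values, Q = 59840 − 5780(4.6) + 0.282(89900) − 4920(6.59) = 26181.
∂Q/∂M = 0.282.
E = (0.282) × (89900/26181) = 0.9683…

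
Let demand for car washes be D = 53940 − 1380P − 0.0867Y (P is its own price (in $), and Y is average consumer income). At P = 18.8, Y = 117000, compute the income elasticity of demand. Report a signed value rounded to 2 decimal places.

At the given values, D = 53940 − 1380(18.8) − 0.0867(117000) = 17852.1.
∂D/∂Y = -0.0867.
E = (-0.0867) × (117000/17852.1) = -0.5682…

-0.57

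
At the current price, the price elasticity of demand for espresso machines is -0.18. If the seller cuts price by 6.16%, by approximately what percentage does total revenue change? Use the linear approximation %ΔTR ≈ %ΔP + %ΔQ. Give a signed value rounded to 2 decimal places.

-5.05%

%ΔQ ≈ Ed × %ΔP = (-0.18) × (-6.16%) = +1.1088%
%ΔTR ≈ %ΔP + %ΔQ = (-6.16%) + (+1.1088%) = -5.0512%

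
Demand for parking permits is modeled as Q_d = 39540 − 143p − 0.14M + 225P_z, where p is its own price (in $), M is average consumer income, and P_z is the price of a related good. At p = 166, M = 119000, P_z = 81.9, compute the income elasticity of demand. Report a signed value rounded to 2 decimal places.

At the given values, Q_d = 39540 − 143(166) − 0.14(119000) + 225(81.9) = 17569.5.
∂Q_d/∂M = -0.14.
E = (-0.14) × (119000/17569.5) = -0.9482…

-0.95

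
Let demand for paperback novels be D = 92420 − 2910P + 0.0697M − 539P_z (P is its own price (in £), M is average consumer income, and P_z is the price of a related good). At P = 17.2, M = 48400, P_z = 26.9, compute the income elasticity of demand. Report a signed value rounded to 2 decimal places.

At the given values, D = 92420 − 2910(17.2) + 0.0697(48400) − 539(26.9) = 31242.38.
∂D/∂M = 0.0697.
E = (0.0697) × (48400/31242.38) = 0.1079…

0.11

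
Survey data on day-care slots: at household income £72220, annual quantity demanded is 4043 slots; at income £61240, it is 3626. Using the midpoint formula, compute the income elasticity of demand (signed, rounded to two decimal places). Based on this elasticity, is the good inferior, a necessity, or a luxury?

%ΔQ = (3626 − 4043)/[( 4043 + 3626)/2] = -417/3834.5 = -0.108749…
%ΔIncome = (61240 − 72220)/[( 72220 + 61240)/2] = -10980/66730 = -0.164543…
E_income = (-417/3834.5) / (-10980/66730) = 0.6609…
0 < E_income < 1 ⇒ normal good, necessity.

0.66; necessity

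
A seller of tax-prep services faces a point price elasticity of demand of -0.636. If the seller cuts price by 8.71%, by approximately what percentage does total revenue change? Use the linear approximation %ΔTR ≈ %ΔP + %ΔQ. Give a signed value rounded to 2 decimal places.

-3.17%

%ΔQ ≈ Ed × %ΔP = (-0.636) × (-8.71%) = +5.5396%
%ΔTR ≈ %ΔP + %ΔQ = (-8.71%) + (+5.5396%) = -3.1704%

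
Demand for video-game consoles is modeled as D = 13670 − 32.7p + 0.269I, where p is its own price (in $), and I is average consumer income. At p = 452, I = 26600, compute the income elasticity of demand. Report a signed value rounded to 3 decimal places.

1.184

At the given values, D = 13670 − 32.7(452) + 0.269(26600) = 6045.
∂D/∂I = 0.269.
E = (0.269) × (26600/6045) = 1.18368…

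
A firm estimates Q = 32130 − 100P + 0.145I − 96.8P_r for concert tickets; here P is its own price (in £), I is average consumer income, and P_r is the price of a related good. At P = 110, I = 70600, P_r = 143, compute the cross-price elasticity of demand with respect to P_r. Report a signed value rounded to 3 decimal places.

At the given values, Q = 32130 − 100(110) + 0.145(70600) − 96.8(143) = 17524.6.
∂Q/∂P_r = -96.8.
E = (-96.8) × (143/17524.6) = -0.78988…

-0.790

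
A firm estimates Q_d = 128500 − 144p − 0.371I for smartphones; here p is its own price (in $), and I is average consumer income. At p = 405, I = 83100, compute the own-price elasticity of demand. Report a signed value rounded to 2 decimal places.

-1.48

At the given values, Q_d = 128500 − 144(405) − 0.371(83100) = 39349.9.
∂Q_d/∂p = −144.
E = (-144) × (405/39349.9) = -1.4820…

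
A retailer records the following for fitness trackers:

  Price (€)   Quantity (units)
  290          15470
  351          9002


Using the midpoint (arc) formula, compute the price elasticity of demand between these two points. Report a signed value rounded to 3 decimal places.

-2.777

%ΔQ = (9002 − 15470) / [(15470 + 9002)/2] = -6468/12236 = -0.528604…
%ΔP = (351 − 290) / [(290 + 351)/2] = 61/320.5 = 0.190327…
Arc Ed = %ΔQ / %ΔP = (-6468/12236) / (61/320.5) = -2.77733…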